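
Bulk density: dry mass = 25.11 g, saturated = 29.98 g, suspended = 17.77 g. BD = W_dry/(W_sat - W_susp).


BD = 25.11 / (29.98 - 17.77) = 25.11 / 12.21 = 2.057 g/cm^3

2.057


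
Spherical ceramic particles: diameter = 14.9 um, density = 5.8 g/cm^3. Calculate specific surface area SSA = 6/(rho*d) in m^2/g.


SSA = 6 / (5.8 * 14.9) = 0.069 m^2/g

0.069


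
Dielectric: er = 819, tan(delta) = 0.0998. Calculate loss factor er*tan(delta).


Loss = 819 * 0.0998 = 81.736

81.736


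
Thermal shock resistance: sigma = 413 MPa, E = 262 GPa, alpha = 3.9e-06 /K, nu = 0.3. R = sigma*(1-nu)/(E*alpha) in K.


R = 413*(1-0.3)/(262*1000*3.9e-06) = 283 K

283


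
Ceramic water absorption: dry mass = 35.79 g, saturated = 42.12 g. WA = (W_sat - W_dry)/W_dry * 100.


WA = (42.12 - 35.79) / 35.79 * 100 = 17.69%

17.69


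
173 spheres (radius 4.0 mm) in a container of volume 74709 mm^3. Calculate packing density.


V_sphere = 4/3*pi*4.0^3 = 268.0826 mm^3
Total V = 173*268.0826 = 46378.2898 mm^3
PD = 46378.2898 / 74709 = 0.621

0.621


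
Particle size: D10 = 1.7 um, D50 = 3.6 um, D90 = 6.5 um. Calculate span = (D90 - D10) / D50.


Span = (6.5 - 1.7) / 3.6 = 4.8 / 3.6 = 1.333

1.333


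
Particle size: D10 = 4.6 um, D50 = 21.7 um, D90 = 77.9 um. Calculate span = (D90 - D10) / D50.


Span = (77.9 - 4.6) / 21.7 = 73.3 / 21.7 = 3.378

3.378


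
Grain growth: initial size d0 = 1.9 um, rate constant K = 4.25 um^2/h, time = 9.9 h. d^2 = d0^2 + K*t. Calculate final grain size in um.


d^2 = 1.9^2 + 4.25*9.9 = 45.685
d = sqrt(45.685) = 6.76 um

6.76


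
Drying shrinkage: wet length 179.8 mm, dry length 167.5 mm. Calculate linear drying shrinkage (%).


DS = (179.8 - 167.5) / 179.8 * 100 = 6.84%

6.84


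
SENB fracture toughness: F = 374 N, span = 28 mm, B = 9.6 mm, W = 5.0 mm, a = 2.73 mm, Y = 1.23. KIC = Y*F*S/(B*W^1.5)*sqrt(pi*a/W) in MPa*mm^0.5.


KIC = 1.23*374*28/(9.6*5.0^1.5)*sqrt(pi*2.73/5.0) = 157.17

157.17


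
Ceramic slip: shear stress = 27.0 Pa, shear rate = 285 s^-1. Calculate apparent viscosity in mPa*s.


eta = tau/gamma * 1000 = 27.0/285 * 1000 = 94.7 mPa*s

94.7


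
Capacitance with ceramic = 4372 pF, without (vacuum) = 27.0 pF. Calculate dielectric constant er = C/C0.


er = 4372 / 27.0 = 161.93

161.93


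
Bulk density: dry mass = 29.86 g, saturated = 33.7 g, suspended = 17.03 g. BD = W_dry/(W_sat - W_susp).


BD = 29.86 / (33.7 - 17.03) = 29.86 / 16.67 = 1.791 g/cm^3

1.791


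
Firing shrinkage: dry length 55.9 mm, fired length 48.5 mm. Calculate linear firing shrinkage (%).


FS = (55.9 - 48.5) / 55.9 * 100 = 13.24%

13.24


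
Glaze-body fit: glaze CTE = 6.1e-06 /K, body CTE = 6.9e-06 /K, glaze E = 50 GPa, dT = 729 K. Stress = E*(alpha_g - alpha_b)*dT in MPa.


Stress = 50*1000*(6.1e-06 - 6.9e-06)*729 = -29.2 MPa

-29.2


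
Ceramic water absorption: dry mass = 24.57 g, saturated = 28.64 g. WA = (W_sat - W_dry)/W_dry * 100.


WA = (28.64 - 24.57) / 24.57 * 100 = 16.56%

16.56


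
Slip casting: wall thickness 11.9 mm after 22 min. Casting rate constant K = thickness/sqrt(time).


K = 11.9 / sqrt(22) = 11.9 / 4.6904 = 2.537 mm/min^0.5

2.537


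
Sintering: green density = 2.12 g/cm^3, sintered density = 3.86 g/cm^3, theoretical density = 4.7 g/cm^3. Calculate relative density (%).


Relative = 3.86 / 4.7 * 100 = 82.1%

82.1


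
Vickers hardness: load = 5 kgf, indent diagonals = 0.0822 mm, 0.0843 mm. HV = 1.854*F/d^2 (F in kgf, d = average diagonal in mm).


d_avg = (0.0822+0.0843)/2 = 0.08325 mm
HV = 1.854*5/0.08325^2 = 1338

1338


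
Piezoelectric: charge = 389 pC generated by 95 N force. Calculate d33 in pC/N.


d33 = 389 / 95 = 4.1 pC/N

4.1


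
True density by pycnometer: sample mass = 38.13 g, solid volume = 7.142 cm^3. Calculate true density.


TD = 38.13 / 7.142 = 5.339 g/cm^3

5.339


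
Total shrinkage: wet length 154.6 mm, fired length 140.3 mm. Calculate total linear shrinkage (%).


TS = (154.6 - 140.3) / 154.6 * 100 = 9.25%

9.25


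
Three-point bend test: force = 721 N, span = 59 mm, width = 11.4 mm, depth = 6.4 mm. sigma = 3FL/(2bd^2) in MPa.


sigma = 3*721*59/(2*11.4*6.4^2) = 136.7 MPa

136.7


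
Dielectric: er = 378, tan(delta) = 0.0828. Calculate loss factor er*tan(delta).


Loss = 378 * 0.0828 = 31.298

31.298


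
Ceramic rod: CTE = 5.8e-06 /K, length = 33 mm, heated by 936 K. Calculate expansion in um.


dL = 5.8e-06 * 33 * 936 * 1000 = 179.15 um

179.15


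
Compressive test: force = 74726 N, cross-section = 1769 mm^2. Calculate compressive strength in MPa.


CS = 74726 / 1769 = 42.2 MPa

42.2


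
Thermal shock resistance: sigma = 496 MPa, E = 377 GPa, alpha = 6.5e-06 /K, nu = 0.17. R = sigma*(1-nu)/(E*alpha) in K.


R = 496*(1-0.17)/(377*1000*6.5e-06) = 168 K

168


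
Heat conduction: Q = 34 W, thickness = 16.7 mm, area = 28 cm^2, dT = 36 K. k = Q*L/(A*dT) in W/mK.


k = 34*16.7/1000/(28/10000*36) = 5.63 W/mK

5.63


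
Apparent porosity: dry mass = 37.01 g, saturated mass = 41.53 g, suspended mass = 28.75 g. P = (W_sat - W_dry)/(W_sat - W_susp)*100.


P = (41.53 - 37.01) / (41.53 - 28.75) * 100 = 4.52 / 12.78 * 100 = 35.4%

35.4


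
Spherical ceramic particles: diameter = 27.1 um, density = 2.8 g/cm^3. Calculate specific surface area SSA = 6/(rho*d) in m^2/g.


SSA = 6 / (2.8 * 27.1) = 0.079 m^2/g

0.079


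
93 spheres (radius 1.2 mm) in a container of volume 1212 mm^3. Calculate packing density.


V_sphere = 4/3*pi*1.2^3 = 7.2382 mm^3
Total V = 93*7.2382 = 673.1526 mm^3
PD = 673.1526 / 1212 = 0.555

0.555


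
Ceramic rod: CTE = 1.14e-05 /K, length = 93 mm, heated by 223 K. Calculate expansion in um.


dL = 1.14e-05 * 93 * 223 * 1000 = 236.425 um

236.425


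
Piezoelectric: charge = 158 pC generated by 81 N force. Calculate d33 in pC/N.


d33 = 158 / 81 = 2.0 pC/N

2.0


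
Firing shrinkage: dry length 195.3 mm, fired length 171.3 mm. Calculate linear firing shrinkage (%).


FS = (195.3 - 171.3) / 195.3 * 100 = 12.29%

12.29


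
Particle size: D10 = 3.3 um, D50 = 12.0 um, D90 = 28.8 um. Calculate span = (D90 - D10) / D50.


Span = (28.8 - 3.3) / 12.0 = 25.5 / 12.0 = 2.125

2.125


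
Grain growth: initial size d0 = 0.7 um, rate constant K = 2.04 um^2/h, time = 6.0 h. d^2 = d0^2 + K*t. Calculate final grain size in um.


d^2 = 0.7^2 + 2.04*6.0 = 12.73
d = sqrt(12.73) = 3.57 um

3.57


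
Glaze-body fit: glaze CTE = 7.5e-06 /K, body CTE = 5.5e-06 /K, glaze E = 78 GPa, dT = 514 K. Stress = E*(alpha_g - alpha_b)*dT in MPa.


Stress = 78*1000*(7.5e-06 - 5.5e-06)*514 = 80.2 MPa

80.2


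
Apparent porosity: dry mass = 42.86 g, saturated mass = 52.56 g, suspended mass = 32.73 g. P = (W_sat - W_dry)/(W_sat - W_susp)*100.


P = (52.56 - 42.86) / (52.56 - 32.73) * 100 = 9.7 / 19.83 * 100 = 48.9%

48.9


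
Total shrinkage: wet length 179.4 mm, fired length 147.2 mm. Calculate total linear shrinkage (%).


TS = (179.4 - 147.2) / 179.4 * 100 = 17.95%

17.95


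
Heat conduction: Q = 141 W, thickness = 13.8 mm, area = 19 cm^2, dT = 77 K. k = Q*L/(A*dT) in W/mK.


k = 141*13.8/1000/(19/10000*77) = 13.3 W/mK

13.3


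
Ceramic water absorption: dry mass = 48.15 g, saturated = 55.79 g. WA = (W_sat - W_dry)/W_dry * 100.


WA = (55.79 - 48.15) / 48.15 * 100 = 15.87%

15.87


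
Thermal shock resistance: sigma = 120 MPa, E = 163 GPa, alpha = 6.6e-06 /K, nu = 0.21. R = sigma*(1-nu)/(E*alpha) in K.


R = 120*(1-0.21)/(163*1000*6.6e-06) = 88 K

88


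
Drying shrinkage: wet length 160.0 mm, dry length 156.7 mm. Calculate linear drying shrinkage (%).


DS = (160.0 - 156.7) / 160.0 * 100 = 2.06%

2.06


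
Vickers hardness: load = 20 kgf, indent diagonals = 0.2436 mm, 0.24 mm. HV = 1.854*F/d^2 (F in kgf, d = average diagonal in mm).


d_avg = (0.2436+0.24)/2 = 0.2418 mm
HV = 1.854*20/0.2418^2 = 634

634


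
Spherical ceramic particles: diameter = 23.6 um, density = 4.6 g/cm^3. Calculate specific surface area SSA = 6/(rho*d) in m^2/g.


SSA = 6 / (4.6 * 23.6) = 0.055 m^2/g

0.055


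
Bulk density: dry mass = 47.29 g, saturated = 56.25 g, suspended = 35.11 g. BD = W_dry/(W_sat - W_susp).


BD = 47.29 / (56.25 - 35.11) = 47.29 / 21.14 = 2.237 g/cm^3

2.237


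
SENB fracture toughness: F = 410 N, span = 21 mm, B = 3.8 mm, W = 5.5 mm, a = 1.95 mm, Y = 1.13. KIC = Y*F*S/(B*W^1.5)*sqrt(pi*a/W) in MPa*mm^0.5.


KIC = 1.13*410*21/(3.8*5.5^1.5)*sqrt(pi*1.95/5.5) = 209.49

209.49


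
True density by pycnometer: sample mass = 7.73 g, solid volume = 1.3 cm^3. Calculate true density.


TD = 7.73 / 1.3 = 5.946 g/cm^3

5.946


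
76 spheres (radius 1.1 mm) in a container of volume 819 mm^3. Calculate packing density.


V_sphere = 4/3*pi*1.1^3 = 5.5753 mm^3
Total V = 76*5.5753 = 423.7228 mm^3
PD = 423.7228 / 819 = 0.517

0.517


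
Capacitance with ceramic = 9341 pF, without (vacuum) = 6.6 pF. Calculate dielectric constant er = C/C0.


er = 9341 / 6.6 = 1415.3

1415.3


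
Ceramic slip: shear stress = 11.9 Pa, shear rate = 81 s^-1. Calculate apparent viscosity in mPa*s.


eta = tau/gamma * 1000 = 11.9/81 * 1000 = 146.9 mPa*s

146.9


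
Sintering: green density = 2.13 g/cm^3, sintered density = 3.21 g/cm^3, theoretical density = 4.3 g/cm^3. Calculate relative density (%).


Relative = 3.21 / 4.3 * 100 = 74.7%

74.7


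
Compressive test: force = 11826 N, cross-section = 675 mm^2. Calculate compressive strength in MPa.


CS = 11826 / 675 = 17.5 MPa

17.5


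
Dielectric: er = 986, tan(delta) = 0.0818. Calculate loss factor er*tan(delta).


Loss = 986 * 0.0818 = 80.655

80.655


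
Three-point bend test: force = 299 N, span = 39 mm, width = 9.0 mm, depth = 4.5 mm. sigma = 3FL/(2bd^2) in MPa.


sigma = 3*299*39/(2*9.0*4.5^2) = 96.0 MPa

96.0


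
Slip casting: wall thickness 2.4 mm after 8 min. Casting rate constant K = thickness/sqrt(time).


K = 2.4 / sqrt(8) = 2.4 / 2.8284 = 0.849 mm/min^0.5

0.849


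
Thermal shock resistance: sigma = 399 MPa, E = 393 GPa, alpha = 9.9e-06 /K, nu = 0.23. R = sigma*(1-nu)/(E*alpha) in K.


R = 399*(1-0.23)/(393*1000*9.9e-06) = 79 K

79


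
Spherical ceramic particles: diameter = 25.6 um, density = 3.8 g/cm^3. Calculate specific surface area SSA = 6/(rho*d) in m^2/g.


SSA = 6 / (3.8 * 25.6) = 0.062 m^2/g

0.062


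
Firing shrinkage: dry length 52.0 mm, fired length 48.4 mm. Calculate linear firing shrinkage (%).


FS = (52.0 - 48.4) / 52.0 * 100 = 6.92%

6.92


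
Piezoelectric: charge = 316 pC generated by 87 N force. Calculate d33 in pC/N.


d33 = 316 / 87 = 3.6 pC/N

3.6


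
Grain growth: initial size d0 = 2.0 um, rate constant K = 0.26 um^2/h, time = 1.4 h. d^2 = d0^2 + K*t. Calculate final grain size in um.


d^2 = 2.0^2 + 0.26*1.4 = 4.364
d = sqrt(4.364) = 2.09 um

2.09


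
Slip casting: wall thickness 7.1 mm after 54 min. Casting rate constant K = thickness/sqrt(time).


K = 7.1 / sqrt(54) = 7.1 / 7.3485 = 0.966 mm/min^0.5

0.966


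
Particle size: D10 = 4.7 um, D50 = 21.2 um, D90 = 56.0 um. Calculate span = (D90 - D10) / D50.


Span = (56.0 - 4.7) / 21.2 = 51.3 / 21.2 = 2.42

2.42


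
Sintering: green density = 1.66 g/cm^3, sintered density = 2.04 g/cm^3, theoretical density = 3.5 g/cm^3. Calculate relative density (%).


Relative = 2.04 / 3.5 * 100 = 58.3%

58.3


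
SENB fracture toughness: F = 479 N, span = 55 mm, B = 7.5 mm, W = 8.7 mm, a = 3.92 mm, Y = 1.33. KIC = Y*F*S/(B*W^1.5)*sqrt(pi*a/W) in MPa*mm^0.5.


KIC = 1.33*479*55/(7.5*8.7^1.5)*sqrt(pi*3.92/8.7) = 216.6

216.6


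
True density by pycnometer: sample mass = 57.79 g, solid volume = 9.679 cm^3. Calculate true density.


TD = 57.79 / 9.679 = 5.971 g/cm^3

5.971


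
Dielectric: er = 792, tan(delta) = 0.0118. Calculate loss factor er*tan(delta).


Loss = 792 * 0.0118 = 9.346

9.346


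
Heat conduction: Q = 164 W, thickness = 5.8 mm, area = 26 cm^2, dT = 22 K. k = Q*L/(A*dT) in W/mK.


k = 164*5.8/1000/(26/10000*22) = 16.63 W/mK

16.63


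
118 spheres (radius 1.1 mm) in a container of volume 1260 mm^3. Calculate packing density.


V_sphere = 4/3*pi*1.1^3 = 5.5753 mm^3
Total V = 118*5.5753 = 657.8854 mm^3
PD = 657.8854 / 1260 = 0.522

0.522


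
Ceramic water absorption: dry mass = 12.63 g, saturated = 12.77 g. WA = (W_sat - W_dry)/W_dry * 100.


WA = (12.77 - 12.63) / 12.63 * 100 = 1.11%

1.11


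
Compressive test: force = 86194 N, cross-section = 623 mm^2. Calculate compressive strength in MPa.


CS = 86194 / 623 = 138.4 MPa

138.4


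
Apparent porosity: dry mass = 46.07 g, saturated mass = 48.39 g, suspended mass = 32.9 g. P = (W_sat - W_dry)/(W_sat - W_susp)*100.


P = (48.39 - 46.07) / (48.39 - 32.9) * 100 = 2.32 / 15.49 * 100 = 15.0%

15.0


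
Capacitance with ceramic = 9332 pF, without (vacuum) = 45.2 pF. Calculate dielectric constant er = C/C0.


er = 9332 / 45.2 = 206.46

206.46


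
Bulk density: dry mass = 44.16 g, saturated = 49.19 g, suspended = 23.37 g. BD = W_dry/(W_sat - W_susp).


BD = 44.16 / (49.19 - 23.37) = 44.16 / 25.82 = 1.71 g/cm^3

1.71


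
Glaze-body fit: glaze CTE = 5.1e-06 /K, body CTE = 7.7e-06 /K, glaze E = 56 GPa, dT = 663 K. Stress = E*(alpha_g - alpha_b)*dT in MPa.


Stress = 56*1000*(5.1e-06 - 7.7e-06)*663 = -96.5 MPa

-96.5


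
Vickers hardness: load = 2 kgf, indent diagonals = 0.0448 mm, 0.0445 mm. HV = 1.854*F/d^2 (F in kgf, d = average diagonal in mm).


d_avg = (0.0448+0.0445)/2 = 0.04465 mm
HV = 1.854*2/0.04465^2 = 1860

1860


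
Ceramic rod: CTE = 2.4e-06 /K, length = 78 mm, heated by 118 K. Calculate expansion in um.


dL = 2.4e-06 * 78 * 118 * 1000 = 22.09 um

22.09


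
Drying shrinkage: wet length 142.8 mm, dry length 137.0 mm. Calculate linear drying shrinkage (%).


DS = (142.8 - 137.0) / 142.8 * 100 = 4.06%

4.06


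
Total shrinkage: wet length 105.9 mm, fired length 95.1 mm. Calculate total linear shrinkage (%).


TS = (105.9 - 95.1) / 105.9 * 100 = 10.2%

10.2


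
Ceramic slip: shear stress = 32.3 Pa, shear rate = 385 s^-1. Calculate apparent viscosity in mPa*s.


eta = tau/gamma * 1000 = 32.3/385 * 1000 = 83.9 mPa*s

83.9


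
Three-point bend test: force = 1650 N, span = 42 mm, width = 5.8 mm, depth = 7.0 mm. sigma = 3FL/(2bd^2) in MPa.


sigma = 3*1650*42/(2*5.8*7.0^2) = 365.8 MPa

365.8


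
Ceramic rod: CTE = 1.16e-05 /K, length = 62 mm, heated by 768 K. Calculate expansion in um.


dL = 1.16e-05 * 62 * 768 * 1000 = 552.346 um

552.346


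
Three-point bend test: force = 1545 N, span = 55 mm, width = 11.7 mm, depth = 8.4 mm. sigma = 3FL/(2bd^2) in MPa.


sigma = 3*1545*55/(2*11.7*8.4^2) = 154.4 MPa

154.4


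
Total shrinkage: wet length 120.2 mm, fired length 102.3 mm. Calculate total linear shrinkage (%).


TS = (120.2 - 102.3) / 120.2 * 100 = 14.89%

14.89


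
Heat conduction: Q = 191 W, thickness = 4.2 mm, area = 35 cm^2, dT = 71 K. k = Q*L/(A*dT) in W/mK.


k = 191*4.2/1000/(35/10000*71) = 3.23 W/mK

3.23


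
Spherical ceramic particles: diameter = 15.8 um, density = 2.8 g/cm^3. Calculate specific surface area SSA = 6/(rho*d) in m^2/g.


SSA = 6 / (2.8 * 15.8) = 0.136 m^2/g

0.136


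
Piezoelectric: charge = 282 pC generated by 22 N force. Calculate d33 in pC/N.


d33 = 282 / 22 = 12.8 pC/N

12.8


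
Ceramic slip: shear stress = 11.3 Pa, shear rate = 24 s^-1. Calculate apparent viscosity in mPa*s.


eta = tau/gamma * 1000 = 11.3/24 * 1000 = 470.8 mPa*s

470.8


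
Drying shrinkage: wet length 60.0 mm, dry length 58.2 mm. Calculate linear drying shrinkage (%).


DS = (60.0 - 58.2) / 60.0 * 100 = 3.0%

3.0


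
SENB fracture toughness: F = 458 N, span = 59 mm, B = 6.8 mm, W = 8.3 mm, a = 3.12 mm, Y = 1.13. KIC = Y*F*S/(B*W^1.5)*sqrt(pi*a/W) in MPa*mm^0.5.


KIC = 1.13*458*59/(6.8*8.3^1.5)*sqrt(pi*3.12/8.3) = 204.07

204.07


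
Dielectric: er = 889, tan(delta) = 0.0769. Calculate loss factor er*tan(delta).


Loss = 889 * 0.0769 = 68.364

68.364


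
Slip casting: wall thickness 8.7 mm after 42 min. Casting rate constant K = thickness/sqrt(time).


K = 8.7 / sqrt(42) = 8.7 / 6.4807 = 1.342 mm/min^0.5

1.342


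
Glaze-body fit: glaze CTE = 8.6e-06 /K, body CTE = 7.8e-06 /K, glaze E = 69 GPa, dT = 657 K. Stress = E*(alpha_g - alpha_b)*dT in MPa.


Stress = 69*1000*(8.6e-06 - 7.8e-06)*657 = 36.3 MPa

36.3


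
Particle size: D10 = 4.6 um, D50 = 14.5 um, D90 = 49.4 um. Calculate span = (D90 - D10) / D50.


Span = (49.4 - 4.6) / 14.5 = 44.8 / 14.5 = 3.09

3.09


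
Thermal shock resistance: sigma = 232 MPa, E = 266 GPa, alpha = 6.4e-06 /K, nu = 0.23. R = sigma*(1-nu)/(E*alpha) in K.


R = 232*(1-0.23)/(266*1000*6.4e-06) = 105 K

105


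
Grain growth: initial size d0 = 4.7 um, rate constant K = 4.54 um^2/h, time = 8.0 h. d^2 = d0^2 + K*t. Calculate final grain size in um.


d^2 = 4.7^2 + 4.54*8.0 = 58.41
d = sqrt(58.41) = 7.64 um

7.64


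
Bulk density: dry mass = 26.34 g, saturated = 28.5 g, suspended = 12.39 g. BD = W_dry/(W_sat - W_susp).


BD = 26.34 / (28.5 - 12.39) = 26.34 / 16.11 = 1.635 g/cm^3

1.635


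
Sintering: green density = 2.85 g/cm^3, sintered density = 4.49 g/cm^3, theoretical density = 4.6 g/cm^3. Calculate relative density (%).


Relative = 4.49 / 4.6 * 100 = 97.6%

97.6


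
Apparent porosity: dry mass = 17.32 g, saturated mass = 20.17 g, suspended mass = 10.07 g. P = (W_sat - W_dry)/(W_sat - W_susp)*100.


P = (20.17 - 17.32) / (20.17 - 10.07) * 100 = 2.85 / 10.1 * 100 = 28.2%

28.2


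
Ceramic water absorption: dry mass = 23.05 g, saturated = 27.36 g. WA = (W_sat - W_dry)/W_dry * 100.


WA = (27.36 - 23.05) / 23.05 * 100 = 18.7%

18.7


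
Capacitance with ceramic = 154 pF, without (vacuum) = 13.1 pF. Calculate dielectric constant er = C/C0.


er = 154 / 13.1 = 11.76

11.76


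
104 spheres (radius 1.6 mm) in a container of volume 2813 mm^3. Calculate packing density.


V_sphere = 4/3*pi*1.6^3 = 17.1573 mm^3
Total V = 104*17.1573 = 1784.3592 mm^3
PD = 1784.3592 / 2813 = 0.634

0.634


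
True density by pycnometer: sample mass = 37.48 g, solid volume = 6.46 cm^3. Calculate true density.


TD = 37.48 / 6.46 = 5.802 g/cm^3

5.802


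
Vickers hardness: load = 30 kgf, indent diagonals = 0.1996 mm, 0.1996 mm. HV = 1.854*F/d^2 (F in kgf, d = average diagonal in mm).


d_avg = (0.1996+0.1996)/2 = 0.1996 mm
HV = 1.854*30/0.1996^2 = 1396

1396


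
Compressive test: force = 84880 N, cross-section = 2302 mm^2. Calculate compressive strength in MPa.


CS = 84880 / 2302 = 36.9 MPa

36.9


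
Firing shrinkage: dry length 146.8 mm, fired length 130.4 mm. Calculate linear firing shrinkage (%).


FS = (146.8 - 130.4) / 146.8 * 100 = 11.17%

11.17


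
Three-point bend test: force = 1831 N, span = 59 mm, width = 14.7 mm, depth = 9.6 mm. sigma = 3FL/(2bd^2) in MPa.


sigma = 3*1831*59/(2*14.7*9.6^2) = 119.6 MPa

119.6


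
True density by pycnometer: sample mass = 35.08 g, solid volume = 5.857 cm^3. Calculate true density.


TD = 35.08 / 5.857 = 5.989 g/cm^3

5.989


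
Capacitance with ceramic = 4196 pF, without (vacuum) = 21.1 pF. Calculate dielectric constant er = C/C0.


er = 4196 / 21.1 = 198.86

198.86


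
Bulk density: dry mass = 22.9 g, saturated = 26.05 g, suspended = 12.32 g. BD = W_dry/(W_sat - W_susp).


BD = 22.9 / (26.05 - 12.32) = 22.9 / 13.73 = 1.668 g/cm^3

1.668


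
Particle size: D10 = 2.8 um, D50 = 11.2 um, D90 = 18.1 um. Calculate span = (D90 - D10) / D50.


Span = (18.1 - 2.8) / 11.2 = 15.3 / 11.2 = 1.366

1.366


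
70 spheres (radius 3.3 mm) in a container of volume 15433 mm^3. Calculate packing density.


V_sphere = 4/3*pi*3.3^3 = 150.5326 mm^3
Total V = 70*150.5326 = 10537.282 mm^3
PD = 10537.282 / 15433 = 0.683

0.683


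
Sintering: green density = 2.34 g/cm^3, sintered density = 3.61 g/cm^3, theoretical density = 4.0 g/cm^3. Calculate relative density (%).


Relative = 3.61 / 4.0 * 100 = 90.3%

90.3


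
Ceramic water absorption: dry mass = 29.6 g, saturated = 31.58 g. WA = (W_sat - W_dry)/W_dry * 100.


WA = (31.58 - 29.6) / 29.6 * 100 = 6.69%

6.69


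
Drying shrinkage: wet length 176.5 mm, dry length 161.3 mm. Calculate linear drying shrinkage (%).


DS = (176.5 - 161.3) / 176.5 * 100 = 8.61%

8.61


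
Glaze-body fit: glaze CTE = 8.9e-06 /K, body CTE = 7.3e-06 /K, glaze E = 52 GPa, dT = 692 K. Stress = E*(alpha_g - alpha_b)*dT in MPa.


Stress = 52*1000*(8.9e-06 - 7.3e-06)*692 = 57.6 MPa

57.6


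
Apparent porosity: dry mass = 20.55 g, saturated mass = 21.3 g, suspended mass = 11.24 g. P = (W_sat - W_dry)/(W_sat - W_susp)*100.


P = (21.3 - 20.55) / (21.3 - 11.24) * 100 = 0.75 / 10.06 * 100 = 7.5%

7.5


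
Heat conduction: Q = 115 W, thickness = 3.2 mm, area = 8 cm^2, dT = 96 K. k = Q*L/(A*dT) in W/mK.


k = 115*3.2/1000/(8/10000*96) = 4.79 W/mK

4.79


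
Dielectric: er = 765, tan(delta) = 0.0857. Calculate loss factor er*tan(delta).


Loss = 765 * 0.0857 = 65.561

65.561


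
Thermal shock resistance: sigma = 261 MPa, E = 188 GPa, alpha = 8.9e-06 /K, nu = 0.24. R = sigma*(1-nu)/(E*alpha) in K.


R = 261*(1-0.24)/(188*1000*8.9e-06) = 119 K

119


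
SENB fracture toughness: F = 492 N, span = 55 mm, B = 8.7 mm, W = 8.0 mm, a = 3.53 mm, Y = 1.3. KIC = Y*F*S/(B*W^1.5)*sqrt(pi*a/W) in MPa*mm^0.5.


KIC = 1.3*492*55/(8.7*8.0^1.5)*sqrt(pi*3.53/8.0) = 210.39

210.39


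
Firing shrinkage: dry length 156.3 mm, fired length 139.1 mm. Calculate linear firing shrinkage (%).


FS = (156.3 - 139.1) / 156.3 * 100 = 11.0%

11.0


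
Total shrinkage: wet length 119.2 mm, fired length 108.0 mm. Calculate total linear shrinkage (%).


TS = (119.2 - 108.0) / 119.2 * 100 = 9.4%

9.4


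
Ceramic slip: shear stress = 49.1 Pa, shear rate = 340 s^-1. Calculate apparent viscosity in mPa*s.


eta = tau/gamma * 1000 = 49.1/340 * 1000 = 144.4 mPa*s

144.4


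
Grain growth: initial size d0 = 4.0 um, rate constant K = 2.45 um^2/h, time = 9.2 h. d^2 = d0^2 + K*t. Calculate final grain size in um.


d^2 = 4.0^2 + 2.45*9.2 = 38.54
d = sqrt(38.54) = 6.21 um

6.21


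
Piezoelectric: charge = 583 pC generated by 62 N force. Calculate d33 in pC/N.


d33 = 583 / 62 = 9.4 pC/N

9.4


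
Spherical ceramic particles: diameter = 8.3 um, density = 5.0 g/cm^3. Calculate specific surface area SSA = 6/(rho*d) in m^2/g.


SSA = 6 / (5.0 * 8.3) = 0.145 m^2/g

0.145


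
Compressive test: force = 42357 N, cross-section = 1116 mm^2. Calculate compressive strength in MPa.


CS = 42357 / 1116 = 38.0 MPa

38.0


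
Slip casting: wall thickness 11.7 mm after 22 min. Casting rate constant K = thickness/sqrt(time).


K = 11.7 / sqrt(22) = 11.7 / 4.6904 = 2.494 mm/min^0.5

2.494


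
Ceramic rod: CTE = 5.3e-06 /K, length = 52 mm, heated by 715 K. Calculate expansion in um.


dL = 5.3e-06 * 52 * 715 * 1000 = 197.054 um

197.054


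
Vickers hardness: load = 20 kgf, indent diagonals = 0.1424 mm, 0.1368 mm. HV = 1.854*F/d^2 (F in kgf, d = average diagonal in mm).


d_avg = (0.1424+0.1368)/2 = 0.1396 mm
HV = 1.854*20/0.1396^2 = 1903

1903


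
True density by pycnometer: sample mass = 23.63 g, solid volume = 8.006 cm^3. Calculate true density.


TD = 23.63 / 8.006 = 2.952 g/cm^3

2.952


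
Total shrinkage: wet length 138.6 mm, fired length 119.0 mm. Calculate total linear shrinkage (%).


TS = (138.6 - 119.0) / 138.6 * 100 = 14.14%

14.14


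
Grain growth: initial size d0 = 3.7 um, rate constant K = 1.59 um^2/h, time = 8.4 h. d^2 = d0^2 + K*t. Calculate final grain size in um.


d^2 = 3.7^2 + 1.59*8.4 = 27.046
d = sqrt(27.046) = 5.2 um

5.2


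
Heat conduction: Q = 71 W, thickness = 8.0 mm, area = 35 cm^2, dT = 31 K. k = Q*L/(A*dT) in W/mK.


k = 71*8.0/1000/(35/10000*31) = 5.24 W/mK

5.24


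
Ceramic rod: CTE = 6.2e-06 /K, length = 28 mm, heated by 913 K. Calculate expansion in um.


dL = 6.2e-06 * 28 * 913 * 1000 = 158.497 um

158.497


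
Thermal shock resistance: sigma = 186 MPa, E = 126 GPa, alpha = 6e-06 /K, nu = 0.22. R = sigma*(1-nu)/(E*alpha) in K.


R = 186*(1-0.22)/(126*1000*6e-06) = 192 K

192


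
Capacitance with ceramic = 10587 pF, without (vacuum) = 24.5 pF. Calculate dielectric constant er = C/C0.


er = 10587 / 24.5 = 432.12

432.12


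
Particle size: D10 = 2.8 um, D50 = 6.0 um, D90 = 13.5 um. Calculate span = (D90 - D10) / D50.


Span = (13.5 - 2.8) / 6.0 = 10.7 / 6.0 = 1.783

1.783


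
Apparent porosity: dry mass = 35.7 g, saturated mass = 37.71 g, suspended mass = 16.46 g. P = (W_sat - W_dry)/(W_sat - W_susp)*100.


P = (37.71 - 35.7) / (37.71 - 16.46) * 100 = 2.01 / 21.25 * 100 = 9.5%

9.5


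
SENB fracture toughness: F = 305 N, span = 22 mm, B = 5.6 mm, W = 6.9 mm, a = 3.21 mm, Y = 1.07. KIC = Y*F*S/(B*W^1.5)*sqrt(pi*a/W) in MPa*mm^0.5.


KIC = 1.07*305*22/(5.6*6.9^1.5)*sqrt(pi*3.21/6.9) = 85.52

85.52


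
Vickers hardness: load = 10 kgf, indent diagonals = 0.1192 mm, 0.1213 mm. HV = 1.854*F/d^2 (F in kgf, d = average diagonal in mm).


d_avg = (0.1192+0.1213)/2 = 0.12025 mm
HV = 1.854*10/0.12025^2 = 1282

1282


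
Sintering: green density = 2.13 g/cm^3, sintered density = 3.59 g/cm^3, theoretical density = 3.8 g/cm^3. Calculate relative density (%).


Relative = 3.59 / 3.8 * 100 = 94.5%

94.5


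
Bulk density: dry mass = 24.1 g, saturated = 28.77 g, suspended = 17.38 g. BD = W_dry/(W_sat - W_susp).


BD = 24.1 / (28.77 - 17.38) = 24.1 / 11.39 = 2.116 g/cm^3

2.116


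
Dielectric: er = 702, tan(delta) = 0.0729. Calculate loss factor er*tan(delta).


Loss = 702 * 0.0729 = 51.176

51.176


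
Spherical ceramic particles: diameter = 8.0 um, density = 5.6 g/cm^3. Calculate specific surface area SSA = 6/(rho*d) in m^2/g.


SSA = 6 / (5.6 * 8.0) = 0.134 m^2/g

0.134


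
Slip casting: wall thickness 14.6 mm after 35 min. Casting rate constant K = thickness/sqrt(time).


K = 14.6 / sqrt(35) = 14.6 / 5.9161 = 2.468 mm/min^0.5

2.468


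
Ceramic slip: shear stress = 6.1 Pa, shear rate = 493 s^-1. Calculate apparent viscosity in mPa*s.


eta = tau/gamma * 1000 = 6.1/493 * 1000 = 12.4 mPa*s

12.4


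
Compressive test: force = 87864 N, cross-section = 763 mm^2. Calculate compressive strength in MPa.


CS = 87864 / 763 = 115.2 MPa

115.2


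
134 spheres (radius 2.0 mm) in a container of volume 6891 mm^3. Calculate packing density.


V_sphere = 4/3*pi*2.0^3 = 33.5103 mm^3
Total V = 134*33.5103 = 4490.3802 mm^3
PD = 4490.3802 / 6891 = 0.652

0.652


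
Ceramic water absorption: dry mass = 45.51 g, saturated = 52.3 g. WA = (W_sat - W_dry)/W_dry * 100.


WA = (52.3 - 45.51) / 45.51 * 100 = 14.92%

14.92


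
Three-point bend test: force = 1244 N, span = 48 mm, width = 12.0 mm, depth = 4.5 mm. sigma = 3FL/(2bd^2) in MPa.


sigma = 3*1244*48/(2*12.0*4.5^2) = 368.6 MPa

368.6


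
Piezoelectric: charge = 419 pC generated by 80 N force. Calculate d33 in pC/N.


d33 = 419 / 80 = 5.2 pC/N

5.2


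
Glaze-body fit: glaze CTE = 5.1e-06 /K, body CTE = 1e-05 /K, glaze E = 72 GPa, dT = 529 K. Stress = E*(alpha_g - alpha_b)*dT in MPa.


Stress = 72*1000*(5.1e-06 - 1e-05)*529 = -186.6 MPa

-186.6


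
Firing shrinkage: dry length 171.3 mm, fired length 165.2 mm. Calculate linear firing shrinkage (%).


FS = (171.3 - 165.2) / 171.3 * 100 = 3.56%

3.56


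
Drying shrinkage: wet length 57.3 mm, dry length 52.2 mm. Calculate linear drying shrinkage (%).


DS = (57.3 - 52.2) / 57.3 * 100 = 8.9%

8.9


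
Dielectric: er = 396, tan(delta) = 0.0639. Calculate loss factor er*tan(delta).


Loss = 396 * 0.0639 = 25.304

25.304


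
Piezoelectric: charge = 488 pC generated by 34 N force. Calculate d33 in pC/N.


d33 = 488 / 34 = 14.4 pC/N

14.4


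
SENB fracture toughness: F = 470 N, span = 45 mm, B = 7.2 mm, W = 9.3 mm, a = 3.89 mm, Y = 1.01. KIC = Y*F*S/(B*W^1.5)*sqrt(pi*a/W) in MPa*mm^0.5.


KIC = 1.01*470*45/(7.2*9.3^1.5)*sqrt(pi*3.89/9.3) = 119.92

119.92


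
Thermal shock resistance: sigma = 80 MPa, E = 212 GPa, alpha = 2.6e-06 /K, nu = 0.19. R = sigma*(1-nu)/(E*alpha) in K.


R = 80*(1-0.19)/(212*1000*2.6e-06) = 118 K

118


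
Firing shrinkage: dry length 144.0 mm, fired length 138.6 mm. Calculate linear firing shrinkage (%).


FS = (144.0 - 138.6) / 144.0 * 100 = 3.75%

3.75


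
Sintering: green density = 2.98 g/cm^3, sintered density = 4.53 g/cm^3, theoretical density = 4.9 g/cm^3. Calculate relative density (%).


Relative = 4.53 / 4.9 * 100 = 92.4%

92.4


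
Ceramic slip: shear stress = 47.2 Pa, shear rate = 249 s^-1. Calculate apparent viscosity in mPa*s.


eta = tau/gamma * 1000 = 47.2/249 * 1000 = 189.6 mPa*s

189.6


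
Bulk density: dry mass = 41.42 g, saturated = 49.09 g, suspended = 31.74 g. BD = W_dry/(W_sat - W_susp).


BD = 41.42 / (49.09 - 31.74) = 41.42 / 17.35 = 2.387 g/cm^3

2.387


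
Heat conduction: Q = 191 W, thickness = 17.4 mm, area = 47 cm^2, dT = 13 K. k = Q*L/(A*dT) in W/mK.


k = 191*17.4/1000/(47/10000*13) = 54.39 W/mK

54.39


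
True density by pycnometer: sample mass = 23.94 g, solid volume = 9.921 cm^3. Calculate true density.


TD = 23.94 / 9.921 = 2.413 g/cm^3

2.413


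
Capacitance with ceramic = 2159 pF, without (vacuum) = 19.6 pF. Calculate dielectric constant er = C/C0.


er = 2159 / 19.6 = 110.15

110.15


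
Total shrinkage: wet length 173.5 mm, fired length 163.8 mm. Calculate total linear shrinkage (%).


TS = (173.5 - 163.8) / 173.5 * 100 = 5.59%

5.59


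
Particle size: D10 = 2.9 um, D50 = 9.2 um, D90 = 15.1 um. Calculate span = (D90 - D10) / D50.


Span = (15.1 - 2.9) / 9.2 = 12.2 / 9.2 = 1.326

1.326


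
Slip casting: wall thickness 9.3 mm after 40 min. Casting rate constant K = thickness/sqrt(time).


K = 9.3 / sqrt(40) = 9.3 / 6.3246 = 1.47 mm/min^0.5

1.47


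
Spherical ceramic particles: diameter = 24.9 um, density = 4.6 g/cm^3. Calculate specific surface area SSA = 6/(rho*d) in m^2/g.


SSA = 6 / (4.6 * 24.9) = 0.052 m^2/g

0.052


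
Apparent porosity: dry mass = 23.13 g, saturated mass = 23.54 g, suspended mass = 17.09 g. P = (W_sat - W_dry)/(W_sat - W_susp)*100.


P = (23.54 - 23.13) / (23.54 - 17.09) * 100 = 0.41 / 6.45 * 100 = 6.4%

6.4


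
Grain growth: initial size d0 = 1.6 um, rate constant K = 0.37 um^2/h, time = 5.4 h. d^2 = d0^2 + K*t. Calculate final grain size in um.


d^2 = 1.6^2 + 0.37*5.4 = 4.558
d = sqrt(4.558) = 2.13 um

2.13


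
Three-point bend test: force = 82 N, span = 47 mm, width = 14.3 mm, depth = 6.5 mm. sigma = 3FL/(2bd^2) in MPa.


sigma = 3*82*47/(2*14.3*6.5^2) = 9.6 MPa

9.6


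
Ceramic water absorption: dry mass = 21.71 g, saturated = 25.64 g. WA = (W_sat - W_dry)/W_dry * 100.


WA = (25.64 - 21.71) / 21.71 * 100 = 18.1%

18.1


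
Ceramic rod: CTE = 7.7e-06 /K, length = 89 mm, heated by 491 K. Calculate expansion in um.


dL = 7.7e-06 * 89 * 491 * 1000 = 336.482 um

336.482


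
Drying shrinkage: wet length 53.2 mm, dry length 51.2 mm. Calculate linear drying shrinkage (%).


DS = (53.2 - 51.2) / 53.2 * 100 = 3.76%

3.76


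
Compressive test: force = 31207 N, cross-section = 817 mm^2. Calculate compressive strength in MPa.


CS = 31207 / 817 = 38.2 MPa

38.2


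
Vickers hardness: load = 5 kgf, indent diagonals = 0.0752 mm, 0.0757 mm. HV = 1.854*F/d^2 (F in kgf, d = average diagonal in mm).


d_avg = (0.0752+0.0757)/2 = 0.07545 mm
HV = 1.854*5/0.07545^2 = 1628

1628


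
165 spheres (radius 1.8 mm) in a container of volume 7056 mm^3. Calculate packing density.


V_sphere = 4/3*pi*1.8^3 = 24.429 mm^3
Total V = 165*24.429 = 4030.785 mm^3
PD = 4030.785 / 7056 = 0.571

0.571


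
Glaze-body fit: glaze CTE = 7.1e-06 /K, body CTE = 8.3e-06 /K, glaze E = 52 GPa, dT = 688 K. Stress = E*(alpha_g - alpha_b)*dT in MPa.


Stress = 52*1000*(7.1e-06 - 8.3e-06)*688 = -42.9 MPa

-42.9


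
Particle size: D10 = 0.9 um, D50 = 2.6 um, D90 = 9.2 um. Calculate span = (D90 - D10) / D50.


Span = (9.2 - 0.9) / 2.6 = 8.3 / 2.6 = 3.192

3.192


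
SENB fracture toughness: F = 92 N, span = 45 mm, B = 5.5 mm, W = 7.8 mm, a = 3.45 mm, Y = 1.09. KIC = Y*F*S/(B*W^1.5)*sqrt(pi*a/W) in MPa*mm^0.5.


KIC = 1.09*92*45/(5.5*7.8^1.5)*sqrt(pi*3.45/7.8) = 44.4

44.4


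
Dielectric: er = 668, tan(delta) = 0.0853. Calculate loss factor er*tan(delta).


Loss = 668 * 0.0853 = 56.98

56.98


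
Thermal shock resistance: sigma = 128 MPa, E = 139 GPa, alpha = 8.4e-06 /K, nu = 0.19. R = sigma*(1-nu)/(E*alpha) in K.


R = 128*(1-0.19)/(139*1000*8.4e-06) = 89 K

89


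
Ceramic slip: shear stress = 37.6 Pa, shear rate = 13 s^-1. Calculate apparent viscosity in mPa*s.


eta = tau/gamma * 1000 = 37.6/13 * 1000 = 2892.3 mPa*s

2892.3


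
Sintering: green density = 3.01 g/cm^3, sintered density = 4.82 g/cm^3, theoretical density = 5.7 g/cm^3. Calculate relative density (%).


Relative = 4.82 / 5.7 * 100 = 84.6%

84.6


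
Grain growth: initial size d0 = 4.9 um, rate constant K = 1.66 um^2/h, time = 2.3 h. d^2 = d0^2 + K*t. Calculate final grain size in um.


d^2 = 4.9^2 + 1.66*2.3 = 27.828
d = sqrt(27.828) = 5.28 um

5.28


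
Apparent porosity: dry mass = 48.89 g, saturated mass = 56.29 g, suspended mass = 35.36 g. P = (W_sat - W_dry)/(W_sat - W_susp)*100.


P = (56.29 - 48.89) / (56.29 - 35.36) * 100 = 7.4 / 20.93 * 100 = 35.4%

35.4


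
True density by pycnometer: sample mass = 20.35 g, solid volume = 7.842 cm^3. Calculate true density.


TD = 20.35 / 7.842 = 2.595 g/cm^3

2.595


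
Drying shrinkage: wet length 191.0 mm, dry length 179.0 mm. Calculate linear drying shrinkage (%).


DS = (191.0 - 179.0) / 191.0 * 100 = 6.28%

6.28


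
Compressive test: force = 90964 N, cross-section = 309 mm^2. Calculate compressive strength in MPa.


CS = 90964 / 309 = 294.4 MPa

294.4


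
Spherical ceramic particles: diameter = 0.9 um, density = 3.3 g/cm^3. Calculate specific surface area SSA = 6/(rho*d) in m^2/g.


SSA = 6 / (3.3 * 0.9) = 2.02 m^2/g

2.02


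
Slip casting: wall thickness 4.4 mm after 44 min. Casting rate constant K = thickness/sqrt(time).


K = 4.4 / sqrt(44) = 4.4 / 6.6332 = 0.663 mm/min^0.5

0.663


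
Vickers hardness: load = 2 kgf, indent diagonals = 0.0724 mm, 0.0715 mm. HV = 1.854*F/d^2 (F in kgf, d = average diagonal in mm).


d_avg = (0.0724+0.0715)/2 = 0.07195 mm
HV = 1.854*2/0.07195^2 = 716

716


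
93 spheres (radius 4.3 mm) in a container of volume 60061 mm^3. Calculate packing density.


V_sphere = 4/3*pi*4.3^3 = 333.0381 mm^3
Total V = 93*333.0381 = 30972.5433 mm^3
PD = 30972.5433 / 60061 = 0.516

0.516


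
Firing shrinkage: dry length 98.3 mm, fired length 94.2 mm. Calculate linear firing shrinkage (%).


FS = (98.3 - 94.2) / 98.3 * 100 = 4.17%

4.17


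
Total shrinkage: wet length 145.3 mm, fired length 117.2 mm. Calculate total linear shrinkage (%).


TS = (145.3 - 117.2) / 145.3 * 100 = 19.34%

19.34


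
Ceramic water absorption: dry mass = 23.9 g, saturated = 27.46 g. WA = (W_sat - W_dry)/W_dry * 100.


WA = (27.46 - 23.9) / 23.9 * 100 = 14.9%

14.9


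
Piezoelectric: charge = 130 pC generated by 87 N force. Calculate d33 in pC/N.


d33 = 130 / 87 = 1.5 pC/N

1.5


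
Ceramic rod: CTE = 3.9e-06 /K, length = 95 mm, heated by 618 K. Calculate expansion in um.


dL = 3.9e-06 * 95 * 618 * 1000 = 228.969 um

228.969


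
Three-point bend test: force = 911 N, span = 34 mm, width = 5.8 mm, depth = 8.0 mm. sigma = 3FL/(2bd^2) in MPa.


sigma = 3*911*34/(2*5.8*8.0^2) = 125.2 MPa

125.2


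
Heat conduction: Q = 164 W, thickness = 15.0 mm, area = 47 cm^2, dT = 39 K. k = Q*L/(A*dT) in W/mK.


k = 164*15.0/1000/(47/10000*39) = 13.42 W/mK

13.42


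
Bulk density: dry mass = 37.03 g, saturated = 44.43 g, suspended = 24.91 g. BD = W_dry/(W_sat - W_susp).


BD = 37.03 / (44.43 - 24.91) = 37.03 / 19.52 = 1.897 g/cm^3

1.897


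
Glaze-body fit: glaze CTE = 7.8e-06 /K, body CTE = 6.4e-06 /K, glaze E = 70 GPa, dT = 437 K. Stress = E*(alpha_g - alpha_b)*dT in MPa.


Stress = 70*1000*(7.8e-06 - 6.4e-06)*437 = 42.8 MPa

42.8


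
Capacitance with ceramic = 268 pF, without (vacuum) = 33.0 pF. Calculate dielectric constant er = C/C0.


er = 268 / 33.0 = 8.12

8.12


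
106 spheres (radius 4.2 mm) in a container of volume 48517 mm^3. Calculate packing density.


V_sphere = 4/3*pi*4.2^3 = 310.3391 mm^3
Total V = 106*310.3391 = 32895.9446 mm^3
PD = 32895.9446 / 48517 = 0.678

0.678


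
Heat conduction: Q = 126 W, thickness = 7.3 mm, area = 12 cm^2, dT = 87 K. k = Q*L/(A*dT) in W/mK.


k = 126*7.3/1000/(12/10000*87) = 8.81 W/mK

8.81


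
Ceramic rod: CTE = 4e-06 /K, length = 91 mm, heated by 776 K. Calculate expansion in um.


dL = 4e-06 * 91 * 776 * 1000 = 282.464 um

282.464


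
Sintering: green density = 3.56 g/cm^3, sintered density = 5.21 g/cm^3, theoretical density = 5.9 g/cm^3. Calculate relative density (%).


Relative = 5.21 / 5.9 * 100 = 88.3%

88.3


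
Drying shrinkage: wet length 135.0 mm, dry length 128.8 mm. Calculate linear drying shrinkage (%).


DS = (135.0 - 128.8) / 135.0 * 100 = 4.59%

4.59


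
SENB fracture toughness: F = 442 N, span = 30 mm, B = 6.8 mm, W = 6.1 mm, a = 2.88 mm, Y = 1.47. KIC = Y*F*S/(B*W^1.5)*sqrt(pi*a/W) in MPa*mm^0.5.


KIC = 1.47*442*30/(6.8*6.1^1.5)*sqrt(pi*2.88/6.1) = 231.72

231.72


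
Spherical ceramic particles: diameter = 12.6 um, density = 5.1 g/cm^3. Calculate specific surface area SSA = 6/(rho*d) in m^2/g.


SSA = 6 / (5.1 * 12.6) = 0.093 m^2/g

0.093


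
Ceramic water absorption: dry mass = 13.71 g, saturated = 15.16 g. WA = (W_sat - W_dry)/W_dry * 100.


WA = (15.16 - 13.71) / 13.71 * 100 = 10.58%

10.58


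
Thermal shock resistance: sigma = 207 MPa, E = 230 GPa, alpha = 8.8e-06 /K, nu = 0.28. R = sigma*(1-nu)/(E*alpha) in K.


R = 207*(1-0.28)/(230*1000*8.8e-06) = 74 K

74


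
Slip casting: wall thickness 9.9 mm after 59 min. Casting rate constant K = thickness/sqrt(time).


K = 9.9 / sqrt(59) = 9.9 / 7.6811 = 1.289 mm/min^0.5

1.289


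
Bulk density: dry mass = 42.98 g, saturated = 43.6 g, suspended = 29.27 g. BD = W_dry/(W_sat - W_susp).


BD = 42.98 / (43.6 - 29.27) = 42.98 / 14.33 = 2.999 g/cm^3

2.999


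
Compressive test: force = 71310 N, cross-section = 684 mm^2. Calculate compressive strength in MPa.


CS = 71310 / 684 = 104.3 MPa

104.3


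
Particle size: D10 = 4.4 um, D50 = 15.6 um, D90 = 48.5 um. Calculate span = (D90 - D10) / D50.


Span = (48.5 - 4.4) / 15.6 = 44.1 / 15.6 = 2.827

2.827


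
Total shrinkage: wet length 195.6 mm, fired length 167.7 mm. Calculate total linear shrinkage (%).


TS = (195.6 - 167.7) / 195.6 * 100 = 14.26%

14.26


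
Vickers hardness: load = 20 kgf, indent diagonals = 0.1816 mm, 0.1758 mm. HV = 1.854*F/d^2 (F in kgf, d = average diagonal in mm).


d_avg = (0.1816+0.1758)/2 = 0.1787 mm
HV = 1.854*20/0.1787^2 = 1161

1161


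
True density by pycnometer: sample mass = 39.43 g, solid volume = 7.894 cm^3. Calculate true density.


TD = 39.43 / 7.894 = 4.995 g/cm^3

4.995


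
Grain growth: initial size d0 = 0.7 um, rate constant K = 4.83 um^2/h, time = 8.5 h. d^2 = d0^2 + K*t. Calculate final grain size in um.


d^2 = 0.7^2 + 4.83*8.5 = 41.545
d = sqrt(41.545) = 6.45 um

6.45
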